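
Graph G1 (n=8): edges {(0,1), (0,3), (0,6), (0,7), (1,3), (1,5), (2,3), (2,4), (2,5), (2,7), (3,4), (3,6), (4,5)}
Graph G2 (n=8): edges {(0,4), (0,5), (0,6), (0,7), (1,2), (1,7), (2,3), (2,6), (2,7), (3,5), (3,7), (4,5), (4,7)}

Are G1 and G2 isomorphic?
Yes, isomorphic

The graphs are isomorphic.
One valid mapping φ: V(G1) → V(G2): 0→2, 1→3, 2→0, 3→7, 4→4, 5→5, 6→1, 7→6

Verify φ preserves adjacency — for each edge of G1, its image is an edge of G2:
  (0,1) → (φ(0),φ(1)) = (2,3) ∈ E(G2) ✓
  (0,3) → (φ(0),φ(3)) = (2,7) ∈ E(G2) ✓
  (0,6) → (φ(0),φ(6)) = (1,2) ∈ E(G2) ✓
  (0,7) → (φ(0),φ(7)) = (2,6) ∈ E(G2) ✓
  (1,3) → (φ(1),φ(3)) = (3,7) ∈ E(G2) ✓
  (1,5) → (φ(1),φ(5)) = (3,5) ∈ E(G2) ✓
  (2,3) → (φ(2),φ(3)) = (0,7) ∈ E(G2) ✓
  (2,4) → (φ(2),φ(4)) = (0,4) ∈ E(G2) ✓
  (2,5) → (φ(2),φ(5)) = (0,5) ∈ E(G2) ✓
  (2,7) → (φ(2),φ(7)) = (0,6) ∈ E(G2) ✓
  (3,4) → (φ(3),φ(4)) = (4,7) ∈ E(G2) ✓
  (3,6) → (φ(3),φ(6)) = (1,7) ∈ E(G2) ✓
  (4,5) → (φ(4),φ(5)) = (4,5) ∈ E(G2) ✓
All 13 edges of G1 map to edges of G2, and |E(G1)| = |E(G2)| = 13, so φ is a bijection on edges as well as vertices. Hence G1 ≅ G2.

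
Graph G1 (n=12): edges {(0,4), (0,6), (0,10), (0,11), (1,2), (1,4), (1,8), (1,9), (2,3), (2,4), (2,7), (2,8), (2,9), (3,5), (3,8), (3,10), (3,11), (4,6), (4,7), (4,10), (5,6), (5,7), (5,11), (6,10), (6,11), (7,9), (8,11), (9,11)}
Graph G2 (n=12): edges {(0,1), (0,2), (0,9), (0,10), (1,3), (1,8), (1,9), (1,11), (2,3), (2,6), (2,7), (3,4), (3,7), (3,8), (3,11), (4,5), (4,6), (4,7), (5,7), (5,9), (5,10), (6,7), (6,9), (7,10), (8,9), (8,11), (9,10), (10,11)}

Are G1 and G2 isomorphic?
Yes, isomorphic

The graphs are isomorphic.
One valid mapping φ: V(G1) → V(G2): 0→8, 1→4, 2→7, 3→10, 4→3, 5→0, 6→1, 7→2, 8→5, 9→6, 10→11, 11→9

Verify φ preserves adjacency — for each edge of G1, its image is an edge of G2:
  (0,4) → (φ(0),φ(4)) = (3,8) ∈ E(G2) ✓
  (0,6) → (φ(0),φ(6)) = (1,8) ∈ E(G2) ✓
  (0,10) → (φ(0),φ(10)) = (8,11) ∈ E(G2) ✓
  (0,11) → (φ(0),φ(11)) = (8,9) ∈ E(G2) ✓
  (1,2) → (φ(1),φ(2)) = (4,7) ∈ E(G2) ✓
  (1,4) → (φ(1),φ(4)) = (3,4) ∈ E(G2) ✓
  (1,8) → (φ(1),φ(8)) = (4,5) ∈ E(G2) ✓
  (1,9) → (φ(1),φ(9)) = (4,6) ∈ E(G2) ✓
  (2,3) → (φ(2),φ(3)) = (7,10) ∈ E(G2) ✓
  (2,4) → (φ(2),φ(4)) = (3,7) ∈ E(G2) ✓
  (2,7) → (φ(2),φ(7)) = (2,7) ∈ E(G2) ✓
  (2,8) → (φ(2),φ(8)) = (5,7) ∈ E(G2) ✓
  (2,9) → (φ(2),φ(9)) = (6,7) ∈ E(G2) ✓
  (3,5) → (φ(3),φ(5)) = (0,10) ∈ E(G2) ✓
  (3,8) → (φ(3),φ(8)) = (5,10) ∈ E(G2) ✓
  (3,10) → (φ(3),φ(10)) = (10,11) ∈ E(G2) ✓
  (3,11) → (φ(3),φ(11)) = (9,10) ∈ E(G2) ✓
  (4,6) → (φ(4),φ(6)) = (1,3) ∈ E(G2) ✓
  (4,7) → (φ(4),φ(7)) = (2,3) ∈ E(G2) ✓
  (4,10) → (φ(4),φ(10)) = (3,11) ∈ E(G2) ✓
  (5,6) → (φ(5),φ(6)) = (0,1) ∈ E(G2) ✓
  (5,7) → (φ(5),φ(7)) = (0,2) ∈ E(G2) ✓
  (5,11) → (φ(5),φ(11)) = (0,9) ∈ E(G2) ✓
  (6,10) → (φ(6),φ(10)) = (1,11) ∈ E(G2) ✓
  (6,11) → (φ(6),φ(11)) = (1,9) ∈ E(G2) ✓
  (7,9) → (φ(7),φ(9)) = (2,6) ∈ E(G2) ✓
  (8,11) → (φ(8),φ(11)) = (5,9) ∈ E(G2) ✓
  (9,11) → (φ(9),φ(11)) = (6,9) ∈ E(G2) ✓
All 28 edges of G1 map to edges of G2, and |E(G1)| = |E(G2)| = 28, so φ is a bijection on edges as well as vertices. Hence G1 ≅ G2.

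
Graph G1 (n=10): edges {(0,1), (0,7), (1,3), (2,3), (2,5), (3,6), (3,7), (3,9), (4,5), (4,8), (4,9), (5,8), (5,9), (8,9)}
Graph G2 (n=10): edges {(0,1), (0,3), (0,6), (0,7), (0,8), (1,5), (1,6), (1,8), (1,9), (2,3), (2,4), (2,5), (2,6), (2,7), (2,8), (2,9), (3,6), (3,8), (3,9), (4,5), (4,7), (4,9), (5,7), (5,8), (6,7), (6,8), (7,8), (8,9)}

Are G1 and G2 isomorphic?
No, not isomorphic

The graphs are NOT isomorphic.

Degrees in G1: deg(0)=2, deg(1)=2, deg(2)=2, deg(3)=5, deg(4)=3, deg(5)=4, deg(6)=1, deg(7)=2, deg(8)=3, deg(9)=4.
Sorted degree sequence of G1: [5, 4, 4, 3, 3, 2, 2, 2, 2, 1].
Degrees in G2: deg(0)=5, deg(1)=5, deg(2)=7, deg(3)=5, deg(4)=4, deg(5)=5, deg(6)=6, deg(7)=6, deg(8)=8, deg(9)=5.
Sorted degree sequence of G2: [8, 7, 6, 6, 5, 5, 5, 5, 5, 4].
The (sorted) degree sequence is an isomorphism invariant, so since G1 and G2 have different degree sequences they cannot be isomorphic.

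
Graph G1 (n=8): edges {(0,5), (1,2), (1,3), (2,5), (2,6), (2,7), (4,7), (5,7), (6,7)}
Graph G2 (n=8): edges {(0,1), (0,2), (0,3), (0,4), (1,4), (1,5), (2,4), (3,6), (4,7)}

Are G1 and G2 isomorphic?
Yes, isomorphic

The graphs are isomorphic.
One valid mapping φ: V(G1) → V(G2): 0→5, 1→3, 2→0, 3→6, 4→7, 5→1, 6→2, 7→4

Verify φ preserves adjacency — for each edge of G1, its image is an edge of G2:
  (0,5) → (φ(0),φ(5)) = (1,5) ∈ E(G2) ✓
  (1,2) → (φ(1),φ(2)) = (0,3) ∈ E(G2) ✓
  (1,3) → (φ(1),φ(3)) = (3,6) ∈ E(G2) ✓
  (2,5) → (φ(2),φ(5)) = (0,1) ∈ E(G2) ✓
  (2,6) → (φ(2),φ(6)) = (0,2) ∈ E(G2) ✓
  (2,7) → (φ(2),φ(7)) = (0,4) ∈ E(G2) ✓
  (4,7) → (φ(4),φ(7)) = (4,7) ∈ E(G2) ✓
  (5,7) → (φ(5),φ(7)) = (1,4) ∈ E(G2) ✓
  (6,7) → (φ(6),φ(7)) = (2,4) ∈ E(G2) ✓
All 9 edges of G1 map to edges of G2, and |E(G1)| = |E(G2)| = 9, so φ is a bijection on edges as well as vertices. Hence G1 ≅ G2.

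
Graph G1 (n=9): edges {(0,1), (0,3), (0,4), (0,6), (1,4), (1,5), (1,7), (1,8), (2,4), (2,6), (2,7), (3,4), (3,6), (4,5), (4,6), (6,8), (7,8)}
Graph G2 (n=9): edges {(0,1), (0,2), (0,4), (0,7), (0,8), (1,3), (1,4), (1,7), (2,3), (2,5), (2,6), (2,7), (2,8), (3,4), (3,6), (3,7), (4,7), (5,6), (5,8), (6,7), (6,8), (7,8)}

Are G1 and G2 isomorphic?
No, not isomorphic

The graphs are NOT isomorphic.

Counting triangles (3-cliques): G1 has 8, G2 has 20.
Triangle count is an isomorphism invariant, so differing triangle counts rule out isomorphism.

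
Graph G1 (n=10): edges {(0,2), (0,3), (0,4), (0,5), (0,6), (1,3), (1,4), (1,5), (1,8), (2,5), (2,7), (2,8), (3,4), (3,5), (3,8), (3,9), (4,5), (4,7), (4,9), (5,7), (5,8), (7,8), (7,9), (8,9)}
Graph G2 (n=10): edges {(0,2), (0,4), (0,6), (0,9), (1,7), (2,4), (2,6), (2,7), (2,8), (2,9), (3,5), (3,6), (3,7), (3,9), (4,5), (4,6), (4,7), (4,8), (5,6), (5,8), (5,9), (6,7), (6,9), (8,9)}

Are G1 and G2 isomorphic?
Yes, isomorphic

The graphs are isomorphic.
One valid mapping φ: V(G1) → V(G2): 0→7, 1→0, 2→3, 3→2, 4→4, 5→6, 6→1, 7→5, 8→9, 9→8

Verify φ preserves adjacency — for each edge of G1, its image is an edge of G2:
  (0,2) → (φ(0),φ(2)) = (3,7) ∈ E(G2) ✓
  (0,3) → (φ(0),φ(3)) = (2,7) ∈ E(G2) ✓
  (0,4) → (φ(0),φ(4)) = (4,7) ∈ E(G2) ✓
  (0,5) → (φ(0),φ(5)) = (6,7) ∈ E(G2) ✓
  (0,6) → (φ(0),φ(6)) = (1,7) ∈ E(G2) ✓
  (1,3) → (φ(1),φ(3)) = (0,2) ∈ E(G2) ✓
  (1,4) → (φ(1),φ(4)) = (0,4) ∈ E(G2) ✓
  (1,5) → (φ(1),φ(5)) = (0,6) ∈ E(G2) ✓
  (1,8) → (φ(1),φ(8)) = (0,9) ∈ E(G2) ✓
  (2,5) → (φ(2),φ(5)) = (3,6) ∈ E(G2) ✓
  (2,7) → (φ(2),φ(7)) = (3,5) ∈ E(G2) ✓
  (2,8) → (φ(2),φ(8)) = (3,9) ∈ E(G2) ✓
  (3,4) → (φ(3),φ(4)) = (2,4) ∈ E(G2) ✓
  (3,5) → (φ(3),φ(5)) = (2,6) ∈ E(G2) ✓
  (3,8) → (φ(3),φ(8)) = (2,9) ∈ E(G2) ✓
  (3,9) → (φ(3),φ(9)) = (2,8) ∈ E(G2) ✓
  (4,5) → (φ(4),φ(5)) = (4,6) ∈ E(G2) ✓
  (4,7) → (φ(4),φ(7)) = (4,5) ∈ E(G2) ✓
  (4,9) → (φ(4),φ(9)) = (4,8) ∈ E(G2) ✓
  (5,7) → (φ(5),φ(7)) = (5,6) ∈ E(G2) ✓
  (5,8) → (φ(5),φ(8)) = (6,9) ∈ E(G2) ✓
  (7,8) → (φ(7),φ(8)) = (5,9) ∈ E(G2) ✓
  (7,9) → (φ(7),φ(9)) = (5,8) ∈ E(G2) ✓
  (8,9) → (φ(8),φ(9)) = (8,9) ∈ E(G2) ✓
All 24 edges of G1 map to edges of G2, and |E(G1)| = |E(G2)| = 24, so φ is a bijection on edges as well as vertices. Hence G1 ≅ G2.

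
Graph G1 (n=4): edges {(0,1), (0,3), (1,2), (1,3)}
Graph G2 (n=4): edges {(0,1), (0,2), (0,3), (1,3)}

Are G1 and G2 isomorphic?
Yes, isomorphic

The graphs are isomorphic.
One valid mapping φ: V(G1) → V(G2): 0→1, 1→0, 2→2, 3→3

Verify φ preserves adjacency — for each edge of G1, its image is an edge of G2:
  (0,1) → (φ(0),φ(1)) = (0,1) ∈ E(G2) ✓
  (0,3) → (φ(0),φ(3)) = (1,3) ∈ E(G2) ✓
  (1,2) → (φ(1),φ(2)) = (0,2) ∈ E(G2) ✓
  (1,3) → (φ(1),φ(3)) = (0,3) ∈ E(G2) ✓
All 4 edges of G1 map to edges of G2, and |E(G1)| = |E(G2)| = 4, so φ is a bijection on edges as well as vertices. Hence G1 ≅ G2.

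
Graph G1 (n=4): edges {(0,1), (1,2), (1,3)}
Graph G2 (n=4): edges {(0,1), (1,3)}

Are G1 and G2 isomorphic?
No, not isomorphic

The graphs are NOT isomorphic.

Degrees in G1: deg(0)=1, deg(1)=3, deg(2)=1, deg(3)=1.
Sorted degree sequence of G1: [3, 1, 1, 1].
Degrees in G2: deg(0)=1, deg(1)=2, deg(2)=0, deg(3)=1.
Sorted degree sequence of G2: [2, 1, 1, 0].
The (sorted) degree sequence is an isomorphism invariant, so since G1 and G2 have different degree sequences they cannot be isomorphic.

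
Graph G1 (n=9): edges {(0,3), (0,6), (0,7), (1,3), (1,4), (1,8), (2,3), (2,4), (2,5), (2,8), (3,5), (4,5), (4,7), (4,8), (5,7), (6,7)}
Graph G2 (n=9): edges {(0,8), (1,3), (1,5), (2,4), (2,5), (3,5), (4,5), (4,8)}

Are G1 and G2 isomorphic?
No, not isomorphic

The graphs are NOT isomorphic.

Connected components of G1: 1 component(s) with vertex sets [[0, 1, 2, 3, 4, 5, 6, 7, 8]], sizes [9].
Connected components of G2: 3 component(s) with vertex sets [[6], [7], [0, 1, 2, 3, 4, 5, 8]], sizes [1, 1, 7].
The number of connected components (and the multiset of component sizes) is an isomorphism invariant — an isomorphism maps each component of G1 bijectively onto a component of G2. Since G1 has 1 component(s) and G2 has 3, they cannot be isomorphic.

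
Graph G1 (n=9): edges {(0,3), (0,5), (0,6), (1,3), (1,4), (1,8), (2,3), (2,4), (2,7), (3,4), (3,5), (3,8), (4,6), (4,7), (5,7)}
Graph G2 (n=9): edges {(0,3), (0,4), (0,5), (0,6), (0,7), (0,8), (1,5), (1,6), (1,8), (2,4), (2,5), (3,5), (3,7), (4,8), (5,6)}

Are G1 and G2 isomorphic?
Yes, isomorphic

The graphs are isomorphic.
One valid mapping φ: V(G1) → V(G2): 0→4, 1→3, 2→6, 3→0, 4→5, 5→8, 6→2, 7→1, 8→7

Verify φ preserves adjacency — for each edge of G1, its image is an edge of G2:
  (0,3) → (φ(0),φ(3)) = (0,4) ∈ E(G2) ✓
  (0,5) → (φ(0),φ(5)) = (4,8) ∈ E(G2) ✓
  (0,6) → (φ(0),φ(6)) = (2,4) ∈ E(G2) ✓
  (1,3) → (φ(1),φ(3)) = (0,3) ∈ E(G2) ✓
  (1,4) → (φ(1),φ(4)) = (3,5) ∈ E(G2) ✓
  (1,8) → (φ(1),φ(8)) = (3,7) ∈ E(G2) ✓
  (2,3) → (φ(2),φ(3)) = (0,6) ∈ E(G2) ✓
  (2,4) → (φ(2),φ(4)) = (5,6) ∈ E(G2) ✓
  (2,7) → (φ(2),φ(7)) = (1,6) ∈ E(G2) ✓
  (3,4) → (φ(3),φ(4)) = (0,5) ∈ E(G2) ✓
  (3,5) → (φ(3),φ(5)) = (0,8) ∈ E(G2) ✓
  (3,8) → (φ(3),φ(8)) = (0,7) ∈ E(G2) ✓
  (4,6) → (φ(4),φ(6)) = (2,5) ∈ E(G2) ✓
  (4,7) → (φ(4),φ(7)) = (1,5) ∈ E(G2) ✓
  (5,7) → (φ(5),φ(7)) = (1,8) ∈ E(G2) ✓
All 15 edges of G1 map to edges of G2, and |E(G1)| = |E(G2)| = 15, so φ is a bijection on edges as well as vertices. Hence G1 ≅ G2.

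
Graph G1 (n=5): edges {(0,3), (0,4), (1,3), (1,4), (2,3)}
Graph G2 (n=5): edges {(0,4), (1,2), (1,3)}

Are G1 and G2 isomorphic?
No, not isomorphic

The graphs are NOT isomorphic.

Connected components of G1: 1 component(s) with vertex sets [[0, 1, 2, 3, 4]], sizes [5].
Connected components of G2: 2 component(s) with vertex sets [[0, 4], [1, 2, 3]], sizes [2, 3].
The number of connected components (and the multiset of component sizes) is an isomorphism invariant — an isomorphism maps each component of G1 bijectively onto a component of G2. Since G1 has 1 component(s) and G2 has 2, they cannot be isomorphic.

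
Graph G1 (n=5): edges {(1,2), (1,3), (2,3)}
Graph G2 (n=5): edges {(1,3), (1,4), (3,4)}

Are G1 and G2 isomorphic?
Yes, isomorphic

The graphs are isomorphic.
One valid mapping φ: V(G1) → V(G2): 0→2, 1→4, 2→1, 3→3, 4→0

Verify φ preserves adjacency — for each edge of G1, its image is an edge of G2:
  (1,2) → (φ(1),φ(2)) = (1,4) ∈ E(G2) ✓
  (1,3) → (φ(1),φ(3)) = (3,4) ∈ E(G2) ✓
  (2,3) → (φ(2),φ(3)) = (1,3) ∈ E(G2) ✓
All 3 edges of G1 map to edges of G2, and |E(G1)| = |E(G2)| = 3, so φ is a bijection on edges as well as vertices. Hence G1 ≅ G2.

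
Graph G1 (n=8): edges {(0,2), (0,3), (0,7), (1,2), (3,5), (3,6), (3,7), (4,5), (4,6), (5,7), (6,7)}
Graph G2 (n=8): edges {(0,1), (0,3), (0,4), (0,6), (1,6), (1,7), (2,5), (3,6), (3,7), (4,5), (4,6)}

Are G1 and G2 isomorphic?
Yes, isomorphic

The graphs are isomorphic.
One valid mapping φ: V(G1) → V(G2): 0→4, 1→2, 2→5, 3→0, 4→7, 5→1, 6→3, 7→6

Verify φ preserves adjacency — for each edge of G1, its image is an edge of G2:
  (0,2) → (φ(0),φ(2)) = (4,5) ∈ E(G2) ✓
  (0,3) → (φ(0),φ(3)) = (0,4) ∈ E(G2) ✓
  (0,7) → (φ(0),φ(7)) = (4,6) ∈ E(G2) ✓
  (1,2) → (φ(1),φ(2)) = (2,5) ∈ E(G2) ✓
  (3,5) → (φ(3),φ(5)) = (0,1) ∈ E(G2) ✓
  (3,6) → (φ(3),φ(6)) = (0,3) ∈ E(G2) ✓
  (3,7) → (φ(3),φ(7)) = (0,6) ∈ E(G2) ✓
  (4,5) → (φ(4),φ(5)) = (1,7) ∈ E(G2) ✓
  (4,6) → (φ(4),φ(6)) = (3,7) ∈ E(G2) ✓
  (5,7) → (φ(5),φ(7)) = (1,6) ∈ E(G2) ✓
  (6,7) → (φ(6),φ(7)) = (3,6) ∈ E(G2) ✓
All 11 edges of G1 map to edges of G2, and |E(G1)| = |E(G2)| = 11, so φ is a bijection on edges as well as vertices. Hence G1 ≅ G2.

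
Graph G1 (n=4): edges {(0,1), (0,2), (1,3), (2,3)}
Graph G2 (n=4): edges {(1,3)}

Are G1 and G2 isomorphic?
No, not isomorphic

The graphs are NOT isomorphic.

Connected components of G1: 1 component(s) with vertex sets [[0, 1, 2, 3]], sizes [4].
Connected components of G2: 3 component(s) with vertex sets [[0], [2], [1, 3]], sizes [1, 1, 2].
The number of connected components (and the multiset of component sizes) is an isomorphism invariant — an isomorphism maps each component of G1 bijectively onto a component of G2. Since G1 has 1 component(s) and G2 has 3, they cannot be isomorphic.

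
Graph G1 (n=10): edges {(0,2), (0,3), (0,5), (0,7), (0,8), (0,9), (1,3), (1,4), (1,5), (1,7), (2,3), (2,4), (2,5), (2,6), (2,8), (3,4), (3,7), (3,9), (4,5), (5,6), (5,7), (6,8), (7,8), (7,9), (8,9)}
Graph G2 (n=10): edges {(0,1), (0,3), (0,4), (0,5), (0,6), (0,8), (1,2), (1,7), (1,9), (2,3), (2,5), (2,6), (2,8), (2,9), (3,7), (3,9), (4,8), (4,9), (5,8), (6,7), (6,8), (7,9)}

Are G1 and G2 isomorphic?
No, not isomorphic

The graphs are NOT isomorphic.

Degrees in G1: deg(0)=6, deg(1)=4, deg(2)=6, deg(3)=6, deg(4)=4, deg(5)=6, deg(6)=3, deg(7)=6, deg(8)=5, deg(9)=4.
Sorted degree sequence of G1: [6, 6, 6, 6, 6, 5, 4, 4, 4, 3].
Degrees in G2: deg(0)=6, deg(1)=4, deg(2)=6, deg(3)=4, deg(4)=3, deg(5)=3, deg(6)=4, deg(7)=4, deg(8)=5, deg(9)=5.
Sorted degree sequence of G2: [6, 6, 5, 5, 4, 4, 4, 4, 3, 3].
The (sorted) degree sequence is an isomorphism invariant, so since G1 and G2 have different degree sequences they cannot be isomorphic.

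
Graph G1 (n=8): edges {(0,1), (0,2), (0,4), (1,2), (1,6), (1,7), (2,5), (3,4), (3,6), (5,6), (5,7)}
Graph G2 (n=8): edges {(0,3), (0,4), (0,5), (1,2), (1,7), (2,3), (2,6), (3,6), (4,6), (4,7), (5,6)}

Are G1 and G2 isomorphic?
Yes, isomorphic

The graphs are isomorphic.
One valid mapping φ: V(G1) → V(G2): 0→2, 1→6, 2→3, 3→7, 4→1, 5→0, 6→4, 7→5

Verify φ preserves adjacency — for each edge of G1, its image is an edge of G2:
  (0,1) → (φ(0),φ(1)) = (2,6) ∈ E(G2) ✓
  (0,2) → (φ(0),φ(2)) = (2,3) ∈ E(G2) ✓
  (0,4) → (φ(0),φ(4)) = (1,2) ∈ E(G2) ✓
  (1,2) → (φ(1),φ(2)) = (3,6) ∈ E(G2) ✓
  (1,6) → (φ(1),φ(6)) = (4,6) ∈ E(G2) ✓
  (1,7) → (φ(1),φ(7)) = (5,6) ∈ E(G2) ✓
  (2,5) → (φ(2),φ(5)) = (0,3) ∈ E(G2) ✓
  (3,4) → (φ(3),φ(4)) = (1,7) ∈ E(G2) ✓
  (3,6) → (φ(3),φ(6)) = (4,7) ∈ E(G2) ✓
  (5,6) → (φ(5),φ(6)) = (0,4) ∈ E(G2) ✓
  (5,7) → (φ(5),φ(7)) = (0,5) ∈ E(G2) ✓
All 11 edges of G1 map to edges of G2, and |E(G1)| = |E(G2)| = 11, so φ is a bijection on edges as well as vertices. Hence G1 ≅ G2.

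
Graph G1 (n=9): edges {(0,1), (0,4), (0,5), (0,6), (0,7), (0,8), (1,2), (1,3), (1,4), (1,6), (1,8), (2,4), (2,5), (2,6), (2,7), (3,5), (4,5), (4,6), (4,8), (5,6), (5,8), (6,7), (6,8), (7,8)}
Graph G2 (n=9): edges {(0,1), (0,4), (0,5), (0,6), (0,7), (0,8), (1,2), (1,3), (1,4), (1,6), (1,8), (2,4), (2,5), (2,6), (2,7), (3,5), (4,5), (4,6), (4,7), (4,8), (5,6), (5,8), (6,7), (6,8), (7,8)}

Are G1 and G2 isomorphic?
No, not isomorphic

The graphs are NOT isomorphic.

Counting edges: G1 has 24 edge(s); G2 has 25 edge(s).
Edge count is an isomorphism invariant (a bijection on vertices induces a bijection on edges), so differing edge counts rule out isomorphism.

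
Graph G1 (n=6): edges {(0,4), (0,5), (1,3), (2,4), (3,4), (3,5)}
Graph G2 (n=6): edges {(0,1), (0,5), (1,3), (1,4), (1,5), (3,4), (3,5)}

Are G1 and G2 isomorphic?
No, not isomorphic

The graphs are NOT isomorphic.

Connected components of G1: 1 component(s) with vertex sets [[0, 1, 2, 3, 4, 5]], sizes [6].
Connected components of G2: 2 component(s) with vertex sets [[2], [0, 1, 3, 4, 5]], sizes [1, 5].
The number of connected components (and the multiset of component sizes) is an isomorphism invariant — an isomorphism maps each component of G1 bijectively onto a component of G2. Since G1 has 1 component(s) and G2 has 2, they cannot be isomorphic.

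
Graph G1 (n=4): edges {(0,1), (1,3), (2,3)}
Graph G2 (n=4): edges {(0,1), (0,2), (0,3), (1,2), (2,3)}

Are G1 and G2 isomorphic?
No, not isomorphic

The graphs are NOT isomorphic.

Counting triangles (3-cliques): G1 has 0, G2 has 2.
Triangle count is an isomorphism invariant, so differing triangle counts rule out isomorphism.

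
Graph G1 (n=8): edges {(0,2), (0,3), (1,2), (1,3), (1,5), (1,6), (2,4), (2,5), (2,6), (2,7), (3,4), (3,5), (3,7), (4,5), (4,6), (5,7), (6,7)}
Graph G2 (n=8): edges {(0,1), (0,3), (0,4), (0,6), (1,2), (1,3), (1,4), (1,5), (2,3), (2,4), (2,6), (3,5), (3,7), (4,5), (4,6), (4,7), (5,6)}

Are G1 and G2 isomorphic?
Yes, isomorphic

The graphs are isomorphic.
One valid mapping φ: V(G1) → V(G2): 0→7, 1→5, 2→4, 3→3, 4→2, 5→1, 6→6, 7→0

Verify φ preserves adjacency — for each edge of G1, its image is an edge of G2:
  (0,2) → (φ(0),φ(2)) = (4,7) ∈ E(G2) ✓
  (0,3) → (φ(0),φ(3)) = (3,7) ∈ E(G2) ✓
  (1,2) → (φ(1),φ(2)) = (4,5) ∈ E(G2) ✓
  (1,3) → (φ(1),φ(3)) = (3,5) ∈ E(G2) ✓
  (1,5) → (φ(1),φ(5)) = (1,5) ∈ E(G2) ✓
  (1,6) → (φ(1),φ(6)) = (5,6) ∈ E(G2) ✓
  (2,4) → (φ(2),φ(4)) = (2,4) ∈ E(G2) ✓
  (2,5) → (φ(2),φ(5)) = (1,4) ∈ E(G2) ✓
  (2,6) → (φ(2),φ(6)) = (4,6) ∈ E(G2) ✓
  (2,7) → (φ(2),φ(7)) = (0,4) ∈ E(G2) ✓
  (3,4) → (φ(3),φ(4)) = (2,3) ∈ E(G2) ✓
  (3,5) → (φ(3),φ(5)) = (1,3) ∈ E(G2) ✓
  (3,7) → (φ(3),φ(7)) = (0,3) ∈ E(G2) ✓
  (4,5) → (φ(4),φ(5)) = (1,2) ∈ E(G2) ✓
  (4,6) → (φ(4),φ(6)) = (2,6) ∈ E(G2) ✓
  (5,7) → (φ(5),φ(7)) = (0,1) ∈ E(G2) ✓
  (6,7) → (φ(6),φ(7)) = (0,6) ∈ E(G2) ✓
All 17 edges of G1 map to edges of G2, and |E(G1)| = |E(G2)| = 17, so φ is a bijection on edges as well as vertices. Hence G1 ≅ G2.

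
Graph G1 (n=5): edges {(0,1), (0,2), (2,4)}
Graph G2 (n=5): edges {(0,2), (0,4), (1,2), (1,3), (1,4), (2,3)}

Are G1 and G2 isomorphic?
No, not isomorphic

The graphs are NOT isomorphic.

Degrees in G1: deg(0)=2, deg(1)=1, deg(2)=2, deg(3)=0, deg(4)=1.
Sorted degree sequence of G1: [2, 2, 1, 1, 0].
Degrees in G2: deg(0)=2, deg(1)=3, deg(2)=3, deg(3)=2, deg(4)=2.
Sorted degree sequence of G2: [3, 3, 2, 2, 2].
The (sorted) degree sequence is an isomorphism invariant, so since G1 and G2 have different degree sequences they cannot be isomorphic.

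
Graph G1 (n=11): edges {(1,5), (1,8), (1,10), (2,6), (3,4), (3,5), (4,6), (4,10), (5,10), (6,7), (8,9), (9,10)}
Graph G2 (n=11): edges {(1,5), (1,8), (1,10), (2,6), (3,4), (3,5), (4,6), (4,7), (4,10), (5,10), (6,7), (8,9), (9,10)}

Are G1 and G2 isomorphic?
No, not isomorphic

The graphs are NOT isomorphic.

Counting edges: G1 has 12 edge(s); G2 has 13 edge(s).
Edge count is an isomorphism invariant (a bijection on vertices induces a bijection on edges), so differing edge counts rule out isomorphism.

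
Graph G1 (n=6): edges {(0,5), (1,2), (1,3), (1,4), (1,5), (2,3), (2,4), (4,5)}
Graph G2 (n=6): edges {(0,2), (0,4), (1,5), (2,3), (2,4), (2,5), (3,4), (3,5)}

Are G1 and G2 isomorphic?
Yes, isomorphic

The graphs are isomorphic.
One valid mapping φ: V(G1) → V(G2): 0→1, 1→2, 2→4, 3→0, 4→3, 5→5

Verify φ preserves adjacency — for each edge of G1, its image is an edge of G2:
  (0,5) → (φ(0),φ(5)) = (1,5) ∈ E(G2) ✓
  (1,2) → (φ(1),φ(2)) = (2,4) ∈ E(G2) ✓
  (1,3) → (φ(1),φ(3)) = (0,2) ∈ E(G2) ✓
  (1,4) → (φ(1),φ(4)) = (2,3) ∈ E(G2) ✓
  (1,5) → (φ(1),φ(5)) = (2,5) ∈ E(G2) ✓
  (2,3) → (φ(2),φ(3)) = (0,4) ∈ E(G2) ✓
  (2,4) → (φ(2),φ(4)) = (3,4) ∈ E(G2) ✓
  (4,5) → (φ(4),φ(5)) = (3,5) ∈ E(G2) ✓
All 8 edges of G1 map to edges of G2, and |E(G1)| = |E(G2)| = 8, so φ is a bijection on edges as well as vertices. Hence G1 ≅ G2.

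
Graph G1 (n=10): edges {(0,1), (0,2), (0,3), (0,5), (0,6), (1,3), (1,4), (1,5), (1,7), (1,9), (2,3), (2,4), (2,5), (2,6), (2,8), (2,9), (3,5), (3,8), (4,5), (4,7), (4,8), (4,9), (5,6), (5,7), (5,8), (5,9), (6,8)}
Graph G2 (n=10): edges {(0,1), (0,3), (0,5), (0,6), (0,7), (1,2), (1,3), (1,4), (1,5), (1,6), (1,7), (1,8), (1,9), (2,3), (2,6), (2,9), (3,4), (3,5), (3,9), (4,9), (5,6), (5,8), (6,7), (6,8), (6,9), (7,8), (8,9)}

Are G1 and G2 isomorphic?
Yes, isomorphic

The graphs are isomorphic.
One valid mapping φ: V(G1) → V(G2): 0→0, 1→3, 2→6, 3→5, 4→9, 5→1, 6→7, 7→4, 8→8, 9→2

Verify φ preserves adjacency — for each edge of G1, its image is an edge of G2:
  (0,1) → (φ(0),φ(1)) = (0,3) ∈ E(G2) ✓
  (0,2) → (φ(0),φ(2)) = (0,6) ∈ E(G2) ✓
  (0,3) → (φ(0),φ(3)) = (0,5) ∈ E(G2) ✓
  (0,5) → (φ(0),φ(5)) = (0,1) ∈ E(G2) ✓
  (0,6) → (φ(0),φ(6)) = (0,7) ∈ E(G2) ✓
  (1,3) → (φ(1),φ(3)) = (3,5) ∈ E(G2) ✓
  (1,4) → (φ(1),φ(4)) = (3,9) ∈ E(G2) ✓
  (1,5) → (φ(1),φ(5)) = (1,3) ∈ E(G2) ✓
  (1,7) → (φ(1),φ(7)) = (3,4) ∈ E(G2) ✓
  (1,9) → (φ(1),φ(9)) = (2,3) ∈ E(G2) ✓
  (2,3) → (φ(2),φ(3)) = (5,6) ∈ E(G2) ✓
  (2,4) → (φ(2),φ(4)) = (6,9) ∈ E(G2) ✓
  (2,5) → (φ(2),φ(5)) = (1,6) ∈ E(G2) ✓
  (2,6) → (φ(2),φ(6)) = (6,7) ∈ E(G2) ✓
  (2,8) → (φ(2),φ(8)) = (6,8) ∈ E(G2) ✓
  (2,9) → (φ(2),φ(9)) = (2,6) ∈ E(G2) ✓
  (3,5) → (φ(3),φ(5)) = (1,5) ∈ E(G2) ✓
  (3,8) → (φ(3),φ(8)) = (5,8) ∈ E(G2) ✓
  (4,5) → (φ(4),φ(5)) = (1,9) ∈ E(G2) ✓
  (4,7) → (φ(4),φ(7)) = (4,9) ∈ E(G2) ✓
  (4,8) → (φ(4),φ(8)) = (8,9) ∈ E(G2) ✓
  (4,9) → (φ(4),φ(9)) = (2,9) ∈ E(G2) ✓
  (5,6) → (φ(5),φ(6)) = (1,7) ∈ E(G2) ✓
  (5,7) → (φ(5),φ(7)) = (1,4) ∈ E(G2) ✓
  (5,8) → (φ(5),φ(8)) = (1,8) ∈ E(G2) ✓
  (5,9) → (φ(5),φ(9)) = (1,2) ∈ E(G2) ✓
  (6,8) → (φ(6),φ(8)) = (7,8) ∈ E(G2) ✓
All 27 edges of G1 map to edges of G2, and |E(G1)| = |E(G2)| = 27, so φ is a bijection on edges as well as vertices. Hence G1 ≅ G2.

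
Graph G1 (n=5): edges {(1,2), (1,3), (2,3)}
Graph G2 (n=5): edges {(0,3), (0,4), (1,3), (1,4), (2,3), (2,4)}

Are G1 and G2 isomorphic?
No, not isomorphic

The graphs are NOT isomorphic.

Counting triangles (3-cliques): G1 has 1, G2 has 0.
Triangle count is an isomorphism invariant, so differing triangle counts rule out isomorphism.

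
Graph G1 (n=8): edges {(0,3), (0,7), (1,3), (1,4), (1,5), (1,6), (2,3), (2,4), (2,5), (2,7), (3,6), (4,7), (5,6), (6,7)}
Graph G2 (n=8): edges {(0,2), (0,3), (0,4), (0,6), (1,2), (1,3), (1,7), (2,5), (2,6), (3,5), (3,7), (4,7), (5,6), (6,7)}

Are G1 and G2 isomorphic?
Yes, isomorphic

The graphs are isomorphic.
One valid mapping φ: V(G1) → V(G2): 0→4, 1→2, 2→3, 3→0, 4→1, 5→5, 6→6, 7→7

Verify φ preserves adjacency — for each edge of G1, its image is an edge of G2:
  (0,3) → (φ(0),φ(3)) = (0,4) ∈ E(G2) ✓
  (0,7) → (φ(0),φ(7)) = (4,7) ∈ E(G2) ✓
  (1,3) → (φ(1),φ(3)) = (0,2) ∈ E(G2) ✓
  (1,4) → (φ(1),φ(4)) = (1,2) ∈ E(G2) ✓
  (1,5) → (φ(1),φ(5)) = (2,5) ∈ E(G2) ✓
  (1,6) → (φ(1),φ(6)) = (2,6) ∈ E(G2) ✓
  (2,3) → (φ(2),φ(3)) = (0,3) ∈ E(G2) ✓
  (2,4) → (φ(2),φ(4)) = (1,3) ∈ E(G2) ✓
  (2,5) → (φ(2),φ(5)) = (3,5) ∈ E(G2) ✓
  (2,7) → (φ(2),φ(7)) = (3,7) ∈ E(G2) ✓
  (3,6) → (φ(3),φ(6)) = (0,6) ∈ E(G2) ✓
  (4,7) → (φ(4),φ(7)) = (1,7) ∈ E(G2) ✓
  (5,6) → (φ(5),φ(6)) = (5,6) ∈ E(G2) ✓
  (6,7) → (φ(6),φ(7)) = (6,7) ∈ E(G2) ✓
All 14 edges of G1 map to edges of G2, and |E(G1)| = |E(G2)| = 14, so φ is a bijection on edges as well as vertices. Hence G1 ≅ G2.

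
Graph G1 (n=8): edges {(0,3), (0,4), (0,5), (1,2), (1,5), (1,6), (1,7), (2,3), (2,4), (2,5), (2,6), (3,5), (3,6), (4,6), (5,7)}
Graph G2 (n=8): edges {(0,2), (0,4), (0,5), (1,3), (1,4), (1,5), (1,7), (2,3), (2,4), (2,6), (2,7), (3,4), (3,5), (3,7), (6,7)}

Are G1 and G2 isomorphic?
Yes, isomorphic

The graphs are isomorphic.
One valid mapping φ: V(G1) → V(G2): 0→0, 1→7, 2→3, 3→4, 4→5, 5→2, 6→1, 7→6

Verify φ preserves adjacency — for each edge of G1, its image is an edge of G2:
  (0,3) → (φ(0),φ(3)) = (0,4) ∈ E(G2) ✓
  (0,4) → (φ(0),φ(4)) = (0,5) ∈ E(G2) ✓
  (0,5) → (φ(0),φ(5)) = (0,2) ∈ E(G2) ✓
  (1,2) → (φ(1),φ(2)) = (3,7) ∈ E(G2) ✓
  (1,5) → (φ(1),φ(5)) = (2,7) ∈ E(G2) ✓
  (1,6) → (φ(1),φ(6)) = (1,7) ∈ E(G2) ✓
  (1,7) → (φ(1),φ(7)) = (6,7) ∈ E(G2) ✓
  (2,3) → (φ(2),φ(3)) = (3,4) ∈ E(G2) ✓
  (2,4) → (φ(2),φ(4)) = (3,5) ∈ E(G2) ✓
  (2,5) → (φ(2),φ(5)) = (2,3) ∈ E(G2) ✓
  (2,6) → (φ(2),φ(6)) = (1,3) ∈ E(G2) ✓
  (3,5) → (φ(3),φ(5)) = (2,4) ∈ E(G2) ✓
  (3,6) → (φ(3),φ(6)) = (1,4) ∈ E(G2) ✓
  (4,6) → (φ(4),φ(6)) = (1,5) ∈ E(G2) ✓
  (5,7) → (φ(5),φ(7)) = (2,6) ∈ E(G2) ✓
All 15 edges of G1 map to edges of G2, and |E(G1)| = |E(G2)| = 15, so φ is a bijection on edges as well as vertices. Hence G1 ≅ G2.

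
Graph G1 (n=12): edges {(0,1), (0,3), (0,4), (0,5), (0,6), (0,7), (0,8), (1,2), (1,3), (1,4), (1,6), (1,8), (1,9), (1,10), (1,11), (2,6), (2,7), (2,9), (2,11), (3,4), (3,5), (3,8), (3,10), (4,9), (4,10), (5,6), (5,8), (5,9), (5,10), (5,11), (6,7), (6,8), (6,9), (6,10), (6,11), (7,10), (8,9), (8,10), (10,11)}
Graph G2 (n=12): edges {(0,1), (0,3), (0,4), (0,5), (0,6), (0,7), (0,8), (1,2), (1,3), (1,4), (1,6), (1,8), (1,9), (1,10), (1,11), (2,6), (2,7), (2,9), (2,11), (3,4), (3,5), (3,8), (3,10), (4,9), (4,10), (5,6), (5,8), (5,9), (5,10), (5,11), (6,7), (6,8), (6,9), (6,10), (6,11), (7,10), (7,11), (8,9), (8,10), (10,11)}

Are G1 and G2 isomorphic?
No, not isomorphic

The graphs are NOT isomorphic.

Counting edges: G1 has 39 edge(s); G2 has 40 edge(s).
Edge count is an isomorphism invariant (a bijection on vertices induces a bijection on edges), so differing edge counts rule out isomorphism.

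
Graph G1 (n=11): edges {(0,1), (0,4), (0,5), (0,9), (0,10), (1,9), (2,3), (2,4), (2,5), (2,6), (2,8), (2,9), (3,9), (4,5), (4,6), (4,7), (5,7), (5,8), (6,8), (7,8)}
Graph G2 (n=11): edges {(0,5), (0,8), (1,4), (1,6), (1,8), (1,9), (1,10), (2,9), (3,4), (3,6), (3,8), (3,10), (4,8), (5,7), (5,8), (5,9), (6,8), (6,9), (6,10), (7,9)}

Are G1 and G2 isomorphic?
Yes, isomorphic

The graphs are isomorphic.
One valid mapping φ: V(G1) → V(G2): 0→9, 1→7, 2→8, 3→0, 4→1, 5→6, 6→4, 7→10, 8→3, 9→5, 10→2

Verify φ preserves adjacency — for each edge of G1, its image is an edge of G2:
  (0,1) → (φ(0),φ(1)) = (7,9) ∈ E(G2) ✓
  (0,4) → (φ(0),φ(4)) = (1,9) ∈ E(G2) ✓
  (0,5) → (φ(0),φ(5)) = (6,9) ∈ E(G2) ✓
  (0,9) → (φ(0),φ(9)) = (5,9) ∈ E(G2) ✓
  (0,10) → (φ(0),φ(10)) = (2,9) ∈ E(G2) ✓
  (1,9) → (φ(1),φ(9)) = (5,7) ∈ E(G2) ✓
  (2,3) → (φ(2),φ(3)) = (0,8) ∈ E(G2) ✓
  (2,4) → (φ(2),φ(4)) = (1,8) ∈ E(G2) ✓
  (2,5) → (φ(2),φ(5)) = (6,8) ∈ E(G2) ✓
  (2,6) → (φ(2),φ(6)) = (4,8) ∈ E(G2) ✓
  (2,8) → (φ(2),φ(8)) = (3,8) ∈ E(G2) ✓
  (2,9) → (φ(2),φ(9)) = (5,8) ∈ E(G2) ✓
  (3,9) → (φ(3),φ(9)) = (0,5) ∈ E(G2) ✓
  (4,5) → (φ(4),φ(5)) = (1,6) ∈ E(G2) ✓
  (4,6) → (φ(4),φ(6)) = (1,4) ∈ E(G2) ✓
  (4,7) → (φ(4),φ(7)) = (1,10) ∈ E(G2) ✓
  (5,7) → (φ(5),φ(7)) = (6,10) ∈ E(G2) ✓
  (5,8) → (φ(5),φ(8)) = (3,6) ∈ E(G2) ✓
  (6,8) → (φ(6),φ(8)) = (3,4) ∈ E(G2) ✓
  (7,8) → (φ(7),φ(8)) = (3,10) ∈ E(G2) ✓
All 20 edges of G1 map to edges of G2, and |E(G1)| = |E(G2)| = 20, so φ is a bijection on edges as well as vertices. Hence G1 ≅ G2.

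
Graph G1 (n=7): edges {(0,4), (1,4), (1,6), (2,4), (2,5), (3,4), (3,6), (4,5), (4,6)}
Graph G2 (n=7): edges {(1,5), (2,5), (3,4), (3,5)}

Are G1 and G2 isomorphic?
No, not isomorphic

The graphs are NOT isomorphic.

Connected components of G1: 1 component(s) with vertex sets [[0, 1, 2, 3, 4, 5, 6]], sizes [7].
Connected components of G2: 3 component(s) with vertex sets [[0], [6], [1, 2, 3, 4, 5]], sizes [1, 1, 5].
The number of connected components (and the multiset of component sizes) is an isomorphism invariant — an isomorphism maps each component of G1 bijectively onto a component of G2. Since G1 has 1 component(s) and G2 has 3, they cannot be isomorphic.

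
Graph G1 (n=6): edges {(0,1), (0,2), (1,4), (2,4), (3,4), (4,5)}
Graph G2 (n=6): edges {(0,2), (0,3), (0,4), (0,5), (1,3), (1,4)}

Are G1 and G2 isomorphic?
Yes, isomorphic

The graphs are isomorphic.
One valid mapping φ: V(G1) → V(G2): 0→1, 1→3, 2→4, 3→2, 4→0, 5→5

Verify φ preserves adjacency — for each edge of G1, its image is an edge of G2:
  (0,1) → (φ(0),φ(1)) = (1,3) ∈ E(G2) ✓
  (0,2) → (φ(0),φ(2)) = (1,4) ∈ E(G2) ✓
  (1,4) → (φ(1),φ(4)) = (0,3) ∈ E(G2) ✓
  (2,4) → (φ(2),φ(4)) = (0,4) ∈ E(G2) ✓
  (3,4) → (φ(3),φ(4)) = (0,2) ∈ E(G2) ✓
  (4,5) → (φ(4),φ(5)) = (0,5) ∈ E(G2) ✓
All 6 edges of G1 map to edges of G2, and |E(G1)| = |E(G2)| = 6, so φ is a bijection on edges as well as vertices. Hence G1 ≅ G2.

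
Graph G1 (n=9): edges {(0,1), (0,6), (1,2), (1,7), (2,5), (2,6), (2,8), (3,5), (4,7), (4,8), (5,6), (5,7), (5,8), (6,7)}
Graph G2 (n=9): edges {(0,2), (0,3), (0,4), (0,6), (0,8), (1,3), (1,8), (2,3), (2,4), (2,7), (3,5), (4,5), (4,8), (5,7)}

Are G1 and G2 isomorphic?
Yes, isomorphic

The graphs are isomorphic.
One valid mapping φ: V(G1) → V(G2): 0→7, 1→5, 2→4, 3→6, 4→1, 5→0, 6→2, 7→3, 8→8

Verify φ preserves adjacency — for each edge of G1, its image is an edge of G2:
  (0,1) → (φ(0),φ(1)) = (5,7) ∈ E(G2) ✓
  (0,6) → (φ(0),φ(6)) = (2,7) ∈ E(G2) ✓
  (1,2) → (φ(1),φ(2)) = (4,5) ∈ E(G2) ✓
  (1,7) → (φ(1),φ(7)) = (3,5) ∈ E(G2) ✓
  (2,5) → (φ(2),φ(5)) = (0,4) ∈ E(G2) ✓
  (2,6) → (φ(2),φ(6)) = (2,4) ∈ E(G2) ✓
  (2,8) → (φ(2),φ(8)) = (4,8) ∈ E(G2) ✓
  (3,5) → (φ(3),φ(5)) = (0,6) ∈ E(G2) ✓
  (4,7) → (φ(4),φ(7)) = (1,3) ∈ E(G2) ✓
  (4,8) → (φ(4),φ(8)) = (1,8) ∈ E(G2) ✓
  (5,6) → (φ(5),φ(6)) = (0,2) ∈ E(G2) ✓
  (5,7) → (φ(5),φ(7)) = (0,3) ∈ E(G2) ✓
  (5,8) → (φ(5),φ(8)) = (0,8) ∈ E(G2) ✓
  (6,7) → (φ(6),φ(7)) = (2,3) ∈ E(G2) ✓
All 14 edges of G1 map to edges of G2, and |E(G1)| = |E(G2)| = 14, so φ is a bijection on edges as well as vertices. Hence G1 ≅ G2.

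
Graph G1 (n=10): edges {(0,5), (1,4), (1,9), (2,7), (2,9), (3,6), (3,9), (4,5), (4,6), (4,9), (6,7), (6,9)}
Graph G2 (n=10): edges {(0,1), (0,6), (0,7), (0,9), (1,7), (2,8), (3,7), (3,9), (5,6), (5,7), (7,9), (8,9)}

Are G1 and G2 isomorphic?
Yes, isomorphic

The graphs are isomorphic.
One valid mapping φ: V(G1) → V(G2): 0→2, 1→3, 2→5, 3→1, 4→9, 5→8, 6→0, 7→6, 8→4, 9→7

Verify φ preserves adjacency — for each edge of G1, its image is an edge of G2:
  (0,5) → (φ(0),φ(5)) = (2,8) ∈ E(G2) ✓
  (1,4) → (φ(1),φ(4)) = (3,9) ∈ E(G2) ✓
  (1,9) → (φ(1),φ(9)) = (3,7) ∈ E(G2) ✓
  (2,7) → (φ(2),φ(7)) = (5,6) ∈ E(G2) ✓
  (2,9) → (φ(2),φ(9)) = (5,7) ∈ E(G2) ✓
  (3,6) → (φ(3),φ(6)) = (0,1) ∈ E(G2) ✓
  (3,9) → (φ(3),φ(9)) = (1,7) ∈ E(G2) ✓
  (4,5) → (φ(4),φ(5)) = (8,9) ∈ E(G2) ✓
  (4,6) → (φ(4),φ(6)) = (0,9) ∈ E(G2) ✓
  (4,9) → (φ(4),φ(9)) = (7,9) ∈ E(G2) ✓
  (6,7) → (φ(6),φ(7)) = (0,6) ∈ E(G2) ✓
  (6,9) → (φ(6),φ(9)) = (0,7) ∈ E(G2) ✓
All 12 edges of G1 map to edges of G2, and |E(G1)| = |E(G2)| = 12, so φ is a bijection on edges as well as vertices. Hence G1 ≅ G2.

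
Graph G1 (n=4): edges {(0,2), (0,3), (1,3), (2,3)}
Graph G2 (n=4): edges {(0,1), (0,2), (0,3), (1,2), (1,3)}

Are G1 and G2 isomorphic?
No, not isomorphic

The graphs are NOT isomorphic.

Degrees in G1: deg(0)=2, deg(1)=1, deg(2)=2, deg(3)=3.
Sorted degree sequence of G1: [3, 2, 2, 1].
Degrees in G2: deg(0)=3, deg(1)=3, deg(2)=2, deg(3)=2.
Sorted degree sequence of G2: [3, 3, 2, 2].
The (sorted) degree sequence is an isomorphism invariant, so since G1 and G2 have different degree sequences they cannot be isomorphic.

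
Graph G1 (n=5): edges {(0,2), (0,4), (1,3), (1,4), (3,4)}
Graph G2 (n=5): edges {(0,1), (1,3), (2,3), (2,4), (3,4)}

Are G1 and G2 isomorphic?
Yes, isomorphic

The graphs are isomorphic.
One valid mapping φ: V(G1) → V(G2): 0→1, 1→4, 2→0, 3→2, 4→3

Verify φ preserves adjacency — for each edge of G1, its image is an edge of G2:
  (0,2) → (φ(0),φ(2)) = (0,1) ∈ E(G2) ✓
  (0,4) → (φ(0),φ(4)) = (1,3) ∈ E(G2) ✓
  (1,3) → (φ(1),φ(3)) = (2,4) ∈ E(G2) ✓
  (1,4) → (φ(1),φ(4)) = (3,4) ∈ E(G2) ✓
  (3,4) → (φ(3),φ(4)) = (2,3) ∈ E(G2) ✓
All 5 edges of G1 map to edges of G2, and |E(G1)| = |E(G2)| = 5, so φ is a bijection on edges as well as vertices. Hence G1 ≅ G2.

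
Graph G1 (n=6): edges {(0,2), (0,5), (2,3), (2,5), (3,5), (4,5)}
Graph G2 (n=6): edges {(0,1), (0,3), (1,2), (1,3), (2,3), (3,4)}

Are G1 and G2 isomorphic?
Yes, isomorphic

The graphs are isomorphic.
One valid mapping φ: V(G1) → V(G2): 0→0, 1→5, 2→1, 3→2, 4→4, 5→3

Verify φ preserves adjacency — for each edge of G1, its image is an edge of G2:
  (0,2) → (φ(0),φ(2)) = (0,1) ∈ E(G2) ✓
  (0,5) → (φ(0),φ(5)) = (0,3) ∈ E(G2) ✓
  (2,3) → (φ(2),φ(3)) = (1,2) ∈ E(G2) ✓
  (2,5) → (φ(2),φ(5)) = (1,3) ∈ E(G2) ✓
  (3,5) → (φ(3),φ(5)) = (2,3) ∈ E(G2) ✓
  (4,5) → (φ(4),φ(5)) = (3,4) ∈ E(G2) ✓
All 6 edges of G1 map to edges of G2, and |E(G1)| = |E(G2)| = 6, so φ is a bijection on edges as well as vertices. Hence G1 ≅ G2.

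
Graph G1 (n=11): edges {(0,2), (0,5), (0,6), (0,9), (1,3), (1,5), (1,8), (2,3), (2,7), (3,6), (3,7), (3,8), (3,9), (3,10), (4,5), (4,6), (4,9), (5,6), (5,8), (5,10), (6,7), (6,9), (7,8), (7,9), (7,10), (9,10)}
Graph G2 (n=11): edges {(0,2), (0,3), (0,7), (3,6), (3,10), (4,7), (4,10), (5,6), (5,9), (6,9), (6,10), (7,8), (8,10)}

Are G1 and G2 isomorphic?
No, not isomorphic

The graphs are NOT isomorphic.

Connected components of G1: 1 component(s) with vertex sets [[0, 1, 2, 3, 4, 5, 6, 7, 8, 9, 10]], sizes [11].
Connected components of G2: 2 component(s) with vertex sets [[1], [0, 2, 3, 4, 5, 6, 7, 8, 9, 10]], sizes [1, 10].
The number of connected components (and the multiset of component sizes) is an isomorphism invariant — an isomorphism maps each component of G1 bijectively onto a component of G2. Since G1 has 1 component(s) and G2 has 2, they cannot be isomorphic.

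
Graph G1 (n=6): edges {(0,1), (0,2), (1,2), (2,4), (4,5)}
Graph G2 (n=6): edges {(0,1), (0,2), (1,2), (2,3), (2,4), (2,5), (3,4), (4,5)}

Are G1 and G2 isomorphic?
No, not isomorphic

The graphs are NOT isomorphic.

Degrees in G1: deg(0)=2, deg(1)=2, deg(2)=3, deg(3)=0, deg(4)=2, deg(5)=1.
Sorted degree sequence of G1: [3, 2, 2, 2, 1, 0].
Degrees in G2: deg(0)=2, deg(1)=2, deg(2)=5, deg(3)=2, deg(4)=3, deg(5)=2.
Sorted degree sequence of G2: [5, 3, 2, 2, 2, 2].
The (sorted) degree sequence is an isomorphism invariant, so since G1 and G2 have different degree sequences they cannot be isomorphic.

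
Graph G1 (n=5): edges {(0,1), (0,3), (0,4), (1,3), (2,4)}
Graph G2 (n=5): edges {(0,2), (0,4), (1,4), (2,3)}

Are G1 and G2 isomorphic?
No, not isomorphic

The graphs are NOT isomorphic.

Degrees in G1: deg(0)=3, deg(1)=2, deg(2)=1, deg(3)=2, deg(4)=2.
Sorted degree sequence of G1: [3, 2, 2, 2, 1].
Degrees in G2: deg(0)=2, deg(1)=1, deg(2)=2, deg(3)=1, deg(4)=2.
Sorted degree sequence of G2: [2, 2, 2, 1, 1].
The (sorted) degree sequence is an isomorphism invariant, so since G1 and G2 have different degree sequences they cannot be isomorphic.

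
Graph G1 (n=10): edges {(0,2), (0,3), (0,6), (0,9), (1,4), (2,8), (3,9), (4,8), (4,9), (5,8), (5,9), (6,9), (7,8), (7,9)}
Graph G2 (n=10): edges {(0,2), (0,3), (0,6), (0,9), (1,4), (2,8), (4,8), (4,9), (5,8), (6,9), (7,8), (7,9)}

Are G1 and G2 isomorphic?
No, not isomorphic

The graphs are NOT isomorphic.

Counting edges: G1 has 14 edge(s); G2 has 12 edge(s).
Edge count is an isomorphism invariant (a bijection on vertices induces a bijection on edges), so differing edge counts rule out isomorphism.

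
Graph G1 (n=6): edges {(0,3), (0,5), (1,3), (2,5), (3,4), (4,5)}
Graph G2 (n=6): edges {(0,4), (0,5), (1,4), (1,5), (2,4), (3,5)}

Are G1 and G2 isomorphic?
Yes, isomorphic

The graphs are isomorphic.
One valid mapping φ: V(G1) → V(G2): 0→0, 1→3, 2→2, 3→5, 4→1, 5→4

Verify φ preserves adjacency — for each edge of G1, its image is an edge of G2:
  (0,3) → (φ(0),φ(3)) = (0,5) ∈ E(G2) ✓
  (0,5) → (φ(0),φ(5)) = (0,4) ∈ E(G2) ✓
  (1,3) → (φ(1),φ(3)) = (3,5) ∈ E(G2) ✓
  (2,5) → (φ(2),φ(5)) = (2,4) ∈ E(G2) ✓
  (3,4) → (φ(3),φ(4)) = (1,5) ∈ E(G2) ✓
  (4,5) → (φ(4),φ(5)) = (1,4) ∈ E(G2) ✓
All 6 edges of G1 map to edges of G2, and |E(G1)| = |E(G2)| = 6, so φ is a bijection on edges as well as vertices. Hence G1 ≅ G2.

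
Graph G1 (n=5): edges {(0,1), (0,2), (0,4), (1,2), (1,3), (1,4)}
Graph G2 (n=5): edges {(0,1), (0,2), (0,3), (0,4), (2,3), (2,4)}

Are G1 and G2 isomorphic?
Yes, isomorphic

The graphs are isomorphic.
One valid mapping φ: V(G1) → V(G2): 0→2, 1→0, 2→4, 3→1, 4→3

Verify φ preserves adjacency — for each edge of G1, its image is an edge of G2:
  (0,1) → (φ(0),φ(1)) = (0,2) ∈ E(G2) ✓
  (0,2) → (φ(0),φ(2)) = (2,4) ∈ E(G2) ✓
  (0,4) → (φ(0),φ(4)) = (2,3) ∈ E(G2) ✓
  (1,2) → (φ(1),φ(2)) = (0,4) ∈ E(G2) ✓
  (1,3) → (φ(1),φ(3)) = (0,1) ∈ E(G2) ✓
  (1,4) → (φ(1),φ(4)) = (0,3) ∈ E(G2) ✓
All 6 edges of G1 map to edges of G2, and |E(G1)| = |E(G2)| = 6, so φ is a bijection on edges as well as vertices. Hence G1 ≅ G2.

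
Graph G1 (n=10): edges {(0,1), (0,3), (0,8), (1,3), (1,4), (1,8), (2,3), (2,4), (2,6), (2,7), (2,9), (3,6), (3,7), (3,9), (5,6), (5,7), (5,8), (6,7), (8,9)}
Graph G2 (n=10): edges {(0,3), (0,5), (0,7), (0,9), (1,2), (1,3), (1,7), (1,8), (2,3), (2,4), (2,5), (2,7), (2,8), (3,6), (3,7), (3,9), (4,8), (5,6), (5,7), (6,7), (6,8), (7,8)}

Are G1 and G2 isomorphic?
No, not isomorphic

The graphs are NOT isomorphic.

Degrees in G1: deg(0)=3, deg(1)=4, deg(2)=5, deg(3)=6, deg(4)=2, deg(5)=3, deg(6)=4, deg(7)=4, deg(8)=4, deg(9)=3.
Sorted degree sequence of G1: [6, 5, 4, 4, 4, 4, 3, 3, 3, 2].
Degrees in G2: deg(0)=4, deg(1)=4, deg(2)=6, deg(3)=6, deg(4)=2, deg(5)=4, deg(6)=4, deg(7)=7, deg(8)=5, deg(9)=2.
Sorted degree sequence of G2: [7, 6, 6, 5, 4, 4, 4, 4, 2, 2].
The (sorted) degree sequence is an isomorphism invariant, so since G1 and G2 have different degree sequences they cannot be isomorphic.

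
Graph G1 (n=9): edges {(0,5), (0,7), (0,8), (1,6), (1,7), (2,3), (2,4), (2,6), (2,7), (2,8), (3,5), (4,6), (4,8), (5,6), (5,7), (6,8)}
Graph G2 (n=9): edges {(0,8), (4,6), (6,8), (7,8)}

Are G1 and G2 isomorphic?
No, not isomorphic

The graphs are NOT isomorphic.

Connected components of G1: 1 component(s) with vertex sets [[0, 1, 2, 3, 4, 5, 6, 7, 8]], sizes [9].
Connected components of G2: 5 component(s) with vertex sets [[1], [2], [3], [5], [0, 4, 6, 7, 8]], sizes [1, 1, 1, 1, 5].
The number of connected components (and the multiset of component sizes) is an isomorphism invariant — an isomorphism maps each component of G1 bijectively onto a component of G2. Since G1 has 1 component(s) and G2 has 5, they cannot be isomorphic.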